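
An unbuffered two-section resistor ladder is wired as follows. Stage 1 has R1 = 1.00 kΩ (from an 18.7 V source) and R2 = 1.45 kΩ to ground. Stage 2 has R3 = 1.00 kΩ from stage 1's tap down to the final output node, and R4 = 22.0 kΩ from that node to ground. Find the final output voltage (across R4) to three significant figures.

V_out ≈ 10.3 V

Stage 2 presents R3+R4 = 23.00 kΩ as a load on stage 1's tap.
Stage 1's lower leg becomes R2‖(R3+R4) = 1.364 kΩ, so V_mid = 18.7 × 1.364/2.364 = 10.79 V.
Stage 2 is itself unloaded: V_out = V_mid × R4/(R3+R4) = 10.79 × 22.0/23.00 = 10.3 V.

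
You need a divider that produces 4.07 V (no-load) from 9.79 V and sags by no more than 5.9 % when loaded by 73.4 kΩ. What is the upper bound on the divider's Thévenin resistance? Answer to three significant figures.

R_th ≤ 4.60 kΩ

Loading drop = R_th/(R_th + R_L) ≤ 0.0590, so R_th ≤ R_L · ε/(1−ε) = 73.4 kΩ × 0.0590/0.9410 = 4.60 kΩ.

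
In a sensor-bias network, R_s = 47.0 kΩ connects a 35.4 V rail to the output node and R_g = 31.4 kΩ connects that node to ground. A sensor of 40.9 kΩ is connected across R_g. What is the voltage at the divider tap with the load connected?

The load sits in parallel with R_g: R_g‖R_L = (31.4 × 40.9) / (31.4 + 40.9) = 17.76 kΩ.
V_out = 35.4 × 17.76 / (47.0 + 17.76) = 35.4 × 17.76/64.76 = 9.71 V.
(Unloaded it would have been 14.2 V.)

V_out ≈ 9.71 V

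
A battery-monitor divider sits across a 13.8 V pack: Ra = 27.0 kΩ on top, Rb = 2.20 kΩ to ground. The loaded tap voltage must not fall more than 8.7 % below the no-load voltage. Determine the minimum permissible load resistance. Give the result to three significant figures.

R_L(min) ≈ 21.3 kΩ

Output resistance R_th = Ra‖Rb = (27.0 × 2.20)/29.20 = 2.034 kΩ.
The fractional drop is R_th/(R_th + R_L); requiring this ≤ 0.0870 gives R_L ≥ R_th(1/0.0870 − 1) = 2.034 × 10.49 = 21.3 kΩ.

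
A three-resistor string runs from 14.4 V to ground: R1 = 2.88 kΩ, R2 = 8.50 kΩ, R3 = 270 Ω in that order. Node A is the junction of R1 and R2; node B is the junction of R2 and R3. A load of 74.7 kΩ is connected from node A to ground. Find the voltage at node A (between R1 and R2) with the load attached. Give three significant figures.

V ≈ 10.5 V

Below node A the series string R2+R3 = 8770 Ω sits in parallel with the 74700 Ω load: 7849 Ω.
V_A = 14.4 × 7849/(2880 + 7849) = 10.5 V.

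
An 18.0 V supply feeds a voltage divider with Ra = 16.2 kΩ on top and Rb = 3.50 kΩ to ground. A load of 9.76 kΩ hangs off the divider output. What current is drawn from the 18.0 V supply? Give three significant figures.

Rb‖R_L = 2.576 kΩ, so the source sees Ra + Rb‖R_L = 18.78 kΩ.
I = 18.0 V / 18.78 kΩ = 0.959 mA.

I ≈ 0.959 mA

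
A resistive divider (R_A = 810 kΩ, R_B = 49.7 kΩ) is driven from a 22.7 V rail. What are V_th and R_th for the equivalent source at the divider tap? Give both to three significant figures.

V_th = 1.31 V, R_th = 46.8 kΩ

V_th is the open-circuit tap voltage: 22.7 × 49.7/(810 + 49.7) = 1.31 V.
With the supply zeroed, R_A and R_B appear in parallel from the tap: R_th = R_A‖R_B = (810 × 49.7)/859.7 = 46.8 kΩ.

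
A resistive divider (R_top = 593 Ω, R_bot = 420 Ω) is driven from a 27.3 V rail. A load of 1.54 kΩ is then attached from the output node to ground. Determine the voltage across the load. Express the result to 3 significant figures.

V_out ≈ 9.76 V

The load sits in parallel with R_bot: R_bot‖R_L = (420 × 1540) / (420 + 1540) = 330.0 Ω.
V_out = 27.3 × 330.0 / (593 + 330.0) = 27.3 × 330.0/923.0 = 9.76 V.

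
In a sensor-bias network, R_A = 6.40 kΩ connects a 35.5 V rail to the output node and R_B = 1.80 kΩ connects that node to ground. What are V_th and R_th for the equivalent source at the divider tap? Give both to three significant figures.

V_th is the open-circuit tap voltage: 35.5 × 1.80/(6.40 + 1.80) = 7.79 V.
With the supply zeroed, R_A and R_B appear in parallel from the tap: R_th = R_A‖R_B = (6.40 × 1.80)/8.200 = 1.40 kΩ.

V_th = 7.79 V, R_th = 1.40 kΩ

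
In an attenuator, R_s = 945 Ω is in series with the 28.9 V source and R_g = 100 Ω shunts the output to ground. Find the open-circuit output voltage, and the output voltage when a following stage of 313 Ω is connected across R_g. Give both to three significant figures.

Open-circuit: V = 28.9 × 100/(945 + 100) = 2.77 V.
With the load, R_g becomes R_g‖R_L = 75.79 Ω, so V = 28.9 × 75.79/1021 = 2.15 V.

Unloaded: 2.77 V; loaded: 2.15 V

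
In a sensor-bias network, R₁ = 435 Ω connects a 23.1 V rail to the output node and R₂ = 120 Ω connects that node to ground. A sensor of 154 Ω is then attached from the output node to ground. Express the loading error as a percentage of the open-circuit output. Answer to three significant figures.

37.9 %

Unloaded V = 23.1 × 120/555.0 = 4.995 V.
Loaded: R₂‖R_L = 67.45 Ω, giving V = 23.1 × 67.45/502.4 = 3.101 V.
Drop = (4.995 − 3.101) / 4.995 = 37.9 %.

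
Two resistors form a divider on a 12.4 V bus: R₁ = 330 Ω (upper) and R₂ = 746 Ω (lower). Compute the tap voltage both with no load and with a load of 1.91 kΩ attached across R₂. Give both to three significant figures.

Unloaded: 8.60 V; loaded: 7.68 V

Open-circuit: V = 12.4 × 746/(330 + 746) = 8.60 V.
With the load, R₂ becomes R₂‖R_L = 536.5 Ω, so V = 12.4 × 536.5/866.5 = 7.68 V.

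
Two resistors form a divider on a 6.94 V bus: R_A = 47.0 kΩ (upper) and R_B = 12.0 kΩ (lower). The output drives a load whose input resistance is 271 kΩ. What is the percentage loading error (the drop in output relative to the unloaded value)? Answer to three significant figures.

3.41 %

The divider's output (Thévenin) resistance is R_A‖R_B = 9.559 kΩ.
Fractional drop under load = R_th/(R_th + R_L) = 9.559 / (9.559 + 271) = 0.03407.
So the output falls by 3.41 %.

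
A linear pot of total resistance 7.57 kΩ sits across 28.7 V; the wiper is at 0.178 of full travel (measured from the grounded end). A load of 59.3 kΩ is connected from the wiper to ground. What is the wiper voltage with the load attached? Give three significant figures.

V ≈ 5.01 V

The wiper splits the pot into (1−α)R = 6.223 kΩ above and αR = 1.347 kΩ below.
Lower section ‖ load = 1.318 kΩ.
V_wiper = 28.7 × 1.318/(6.223 + 1.318) = 5.01 V.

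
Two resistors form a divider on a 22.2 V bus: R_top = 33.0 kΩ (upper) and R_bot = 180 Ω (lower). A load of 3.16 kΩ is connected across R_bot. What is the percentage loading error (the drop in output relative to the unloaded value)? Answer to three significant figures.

5.36 %

The divider's output (Thévenin) resistance is R_top‖R_bot = 179.0 Ω.
Fractional drop under load = R_th/(R_th + R_L) = 179.0 / (179.0 + 3160) = 0.05362.
So the output falls by 5.36 %.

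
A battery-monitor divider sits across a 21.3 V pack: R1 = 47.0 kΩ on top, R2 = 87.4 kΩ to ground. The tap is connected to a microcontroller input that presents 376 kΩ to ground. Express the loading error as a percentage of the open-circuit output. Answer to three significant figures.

The divider's output (Thévenin) resistance is R1‖R2 = 30.56 kΩ.
Fractional drop under load = R_th/(R_th + R_L) = 30.56 / (30.56 + 376) = 0.07518.
So the output falls by 7.52 %.

7.52 %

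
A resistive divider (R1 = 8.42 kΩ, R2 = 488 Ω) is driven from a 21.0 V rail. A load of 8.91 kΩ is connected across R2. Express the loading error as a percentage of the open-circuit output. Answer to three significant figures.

The divider's output (Thévenin) resistance is R1‖R2 = 461.3 Ω.
Fractional drop under load = R_th/(R_th + R_L) = 461.3 / (461.3 + 8910) = 0.04922.
So the output falls by 4.92 %.

4.92 %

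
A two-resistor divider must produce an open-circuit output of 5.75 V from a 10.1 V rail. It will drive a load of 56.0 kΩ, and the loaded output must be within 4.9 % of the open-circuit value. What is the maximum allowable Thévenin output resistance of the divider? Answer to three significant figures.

R_th ≤ 2.89 kΩ

Loading drop = R_th/(R_th + R_L) ≤ 0.0490, so R_th ≤ R_L · ε/(1−ε) = 56.0 kΩ × 0.0490/0.9510 = 2.89 kΩ.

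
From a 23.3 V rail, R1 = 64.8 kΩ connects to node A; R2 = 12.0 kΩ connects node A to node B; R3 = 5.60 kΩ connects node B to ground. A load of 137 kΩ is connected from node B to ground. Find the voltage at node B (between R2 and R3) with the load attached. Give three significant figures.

At node B, R3 is in parallel with the load: R3‖R_L = 5.380 kΩ.
Below node A the resistance is R2 + (R3‖R_L) = 17.38 kΩ, so V_A = 23.3 × 17.38/82.18 = 4.928 V.
Then V_B = V_A × (R3‖R_L)/(R2 + R3‖R_L) = 4.928 × 5.380/17.38 = 1.53 V.

V ≈ 1.53 V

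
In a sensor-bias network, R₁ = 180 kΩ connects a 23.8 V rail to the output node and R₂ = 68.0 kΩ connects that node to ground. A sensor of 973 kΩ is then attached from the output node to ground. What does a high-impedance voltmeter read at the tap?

V_out ≈ 6.21 V

The load sits in parallel with R₂: R₂‖R_L = (68.0 × 973) / (68.0 + 973) = 63.56 kΩ.
V_out = 23.8 × 63.56 / (180 + 63.56) = 23.8 × 63.56/243.6 = 6.21 V.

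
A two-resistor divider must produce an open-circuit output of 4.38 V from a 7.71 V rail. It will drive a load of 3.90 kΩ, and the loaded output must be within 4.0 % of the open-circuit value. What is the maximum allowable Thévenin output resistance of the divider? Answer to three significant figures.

R_th ≤ 162 Ω

Loading drop = R_th/(R_th + R_L) ≤ 0.0400, so R_th ≤ R_L · ε/(1−ε) = 3.90 kΩ × 0.0400/0.9600 = 162 Ω.
(Any R1, R2 with R2/(R1+R2) = 0.568 and R1‖R2 ≤ 162 Ω will meet the spec.)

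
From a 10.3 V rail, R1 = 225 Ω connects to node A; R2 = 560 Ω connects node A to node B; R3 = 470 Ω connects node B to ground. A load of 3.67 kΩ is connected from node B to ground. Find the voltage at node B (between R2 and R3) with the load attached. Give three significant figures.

At node B, R3 is in parallel with the load: R3‖R_L = 416.6 Ω.
Below node A the resistance is R2 + (R3‖R_L) = 976.6 Ω, so V_A = 10.3 × 976.6/1202 = 8.371 V.
Then V_B = V_A × (R3‖R_L)/(R2 + R3‖R_L) = 8.371 × 416.6/976.6 = 3.57 V.

V ≈ 3.57 V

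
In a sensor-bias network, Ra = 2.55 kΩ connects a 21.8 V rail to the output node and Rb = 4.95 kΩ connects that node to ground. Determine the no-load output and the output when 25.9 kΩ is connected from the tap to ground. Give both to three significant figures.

Unloaded: 14.4 V; loaded: 13.5 V

Open-circuit: V = 21.8 × 4.95/(2.55 + 4.95) = 14.4 V.
With the load, Rb becomes Rb‖R_L = 4.156 kΩ, so V = 21.8 × 4.156/6.706 = 13.5 V.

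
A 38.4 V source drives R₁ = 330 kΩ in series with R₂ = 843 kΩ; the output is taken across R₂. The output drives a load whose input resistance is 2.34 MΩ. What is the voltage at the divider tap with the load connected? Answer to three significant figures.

V_out ≈ 25.1 V

The load sits in parallel with R₂: R₂‖R_L = (843 × 2340) / (843 + 2340) = 619.7 kΩ.
V_out = 38.4 × 619.7 / (330 + 619.7) = 38.4 × 619.7/949.7 = 25.1 V.
(Unloaded it would have been 27.6 V.)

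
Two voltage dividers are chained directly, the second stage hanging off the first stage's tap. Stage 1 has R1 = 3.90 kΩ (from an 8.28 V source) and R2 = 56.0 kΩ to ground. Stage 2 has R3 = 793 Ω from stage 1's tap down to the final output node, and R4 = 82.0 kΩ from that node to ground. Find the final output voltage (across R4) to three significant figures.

Stage 2 presents R3+R4 = 82790 Ω as a load on stage 1's tap.
Stage 1's lower leg becomes R2‖(R3+R4) = 33410 Ω, so V_mid = 8.28 × 33410/37310 = 7.414 V.
Stage 2 is itself unloaded: V_out = V_mid × R4/(R3+R4) = 7.414 × 82000/82790 = 7.34 V.

V_out ≈ 7.34 V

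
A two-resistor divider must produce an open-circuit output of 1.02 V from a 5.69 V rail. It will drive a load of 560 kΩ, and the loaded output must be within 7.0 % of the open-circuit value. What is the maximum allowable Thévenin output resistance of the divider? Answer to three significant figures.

Loading drop = R_th/(R_th + R_L) ≤ 0.0700, so R_th ≤ R_L · ε/(1−ε) = 560 kΩ × 0.0700/0.9300 = 42.2 kΩ.
(Any R1, R2 with R2/(R1+R2) = 0.179 and R1‖R2 ≤ 42.2 kΩ will meet the spec.)

R_th ≤ 42.2 kΩ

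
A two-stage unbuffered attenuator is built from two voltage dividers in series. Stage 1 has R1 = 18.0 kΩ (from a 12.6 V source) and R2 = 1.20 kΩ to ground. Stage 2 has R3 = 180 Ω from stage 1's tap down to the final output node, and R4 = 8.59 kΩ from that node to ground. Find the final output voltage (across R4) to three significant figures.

V_out ≈ 0.684 V

Stage 2 presents R3+R4 = 8770 Ω as a load on stage 1's tap.
Stage 1's lower leg becomes R2‖(R3+R4) = 1056 Ω, so V_mid = 12.6 × 1056/19060 = 0.6980 V.
Stage 2 is itself unloaded: V_out = V_mid × R4/(R3+R4) = 0.6980 × 8590/8770 = 0.684 V.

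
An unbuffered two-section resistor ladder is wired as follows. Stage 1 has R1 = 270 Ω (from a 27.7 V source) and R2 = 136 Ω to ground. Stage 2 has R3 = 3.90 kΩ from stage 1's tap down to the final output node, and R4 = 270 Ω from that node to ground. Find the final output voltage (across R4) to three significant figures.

Stage 2 presents R3+R4 = 4170 Ω as a load on stage 1's tap.
Stage 1's lower leg becomes R2‖(R3+R4) = 131.7 Ω, so V_mid = 27.7 × 131.7/401.7 = 9.082 V.
Stage 2 is itself unloaded: V_out = V_mid × R4/(R3+R4) = 9.082 × 270/4170 = 0.588 V.

V_out ≈ 0.588 V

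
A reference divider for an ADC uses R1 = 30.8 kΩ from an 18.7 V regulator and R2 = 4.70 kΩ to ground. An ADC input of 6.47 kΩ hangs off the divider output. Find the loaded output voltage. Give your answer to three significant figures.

V_out ≈ 1.52 V

The load sits in parallel with R2: R2‖R_L = (4.70 × 6.47) / (4.70 + 6.47) = 2.722 kΩ.
V_out = 18.7 × 2.722 / (30.8 + 2.722) = 18.7 × 2.722/33.52 = 1.52 V.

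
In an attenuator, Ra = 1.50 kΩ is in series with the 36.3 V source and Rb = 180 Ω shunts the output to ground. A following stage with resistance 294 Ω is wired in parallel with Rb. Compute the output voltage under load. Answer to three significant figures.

V_out ≈ 2.51 V

The load sits in parallel with Rb: Rb‖R_L = (180 × 294) / (180 + 294) = 111.6 Ω.
V_out = 36.3 × 111.6 / (1500 + 111.6) = 36.3 × 111.6/1612 = 2.51 V.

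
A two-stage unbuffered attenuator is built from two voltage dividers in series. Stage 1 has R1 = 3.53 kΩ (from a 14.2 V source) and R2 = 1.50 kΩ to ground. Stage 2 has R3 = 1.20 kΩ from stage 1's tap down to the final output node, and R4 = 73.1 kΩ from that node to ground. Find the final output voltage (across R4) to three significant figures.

V_out ≈ 4.11 V

Stage 2 presents R3+R4 = 74.30 kΩ as a load on stage 1's tap.
Stage 1's lower leg becomes R2‖(R3+R4) = 1.470 kΩ, so V_mid = 14.2 × 1.470/5.000 = 4.175 V.
Stage 2 is itself unloaded: V_out = V_mid × R4/(R3+R4) = 4.175 × 73.1/74.30 = 4.11 V.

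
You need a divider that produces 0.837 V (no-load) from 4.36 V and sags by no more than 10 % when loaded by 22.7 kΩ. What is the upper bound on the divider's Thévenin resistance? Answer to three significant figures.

Loading drop = R_th/(R_th + R_L) ≤ 0.100, so R_th ≤ R_L · ε/(1−ε) = 22.7 kΩ × 0.100/0.9000 = 2.52 kΩ.

R_th ≤ 2.52 kΩ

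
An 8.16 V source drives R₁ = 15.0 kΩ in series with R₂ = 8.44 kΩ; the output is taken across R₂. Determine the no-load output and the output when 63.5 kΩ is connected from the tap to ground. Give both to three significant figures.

Unloaded: 2.94 V; loaded: 2.71 V

Open-circuit: V = 8.16 × 8.44/(15.0 + 8.44) = 2.94 V.
With the load, R₂ becomes R₂‖R_L = 7.450 kΩ, so V = 8.16 × 7.450/22.45 = 2.71 V.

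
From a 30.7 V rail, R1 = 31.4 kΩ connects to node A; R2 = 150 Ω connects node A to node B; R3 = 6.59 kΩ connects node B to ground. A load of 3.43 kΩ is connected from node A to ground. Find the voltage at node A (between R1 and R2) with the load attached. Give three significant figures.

V ≈ 2.07 V

Below node A the series string R2+R3 = 6740 Ω sits in parallel with the 3430 Ω load: 2273 Ω.
V_A = 30.7 × 2273/(31400 + 2273) = 2.07 V.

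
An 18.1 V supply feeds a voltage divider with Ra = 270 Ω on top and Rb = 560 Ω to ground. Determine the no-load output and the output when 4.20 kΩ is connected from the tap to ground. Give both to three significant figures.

Open-circuit: V = 18.1 × 560/(270 + 560) = 12.2 V.
With the load, Rb becomes Rb‖R_L = 494.1 Ω, so V = 18.1 × 494.1/764.1 = 11.7 V.

Unloaded: 12.2 V; loaded: 11.7 V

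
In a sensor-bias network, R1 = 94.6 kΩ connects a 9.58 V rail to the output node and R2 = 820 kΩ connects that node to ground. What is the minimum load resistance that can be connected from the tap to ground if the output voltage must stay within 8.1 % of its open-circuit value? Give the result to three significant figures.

R_L(min) ≈ 962 kΩ

Output resistance R_th = R1‖R2 = (94.6 × 820)/914.6 = 84.82 kΩ.
The fractional drop is R_th/(R_th + R_L); requiring this ≤ 0.0810 gives R_L ≥ R_th(1/0.0810 − 1) = 84.82 × 11.35 = 962 kΩ.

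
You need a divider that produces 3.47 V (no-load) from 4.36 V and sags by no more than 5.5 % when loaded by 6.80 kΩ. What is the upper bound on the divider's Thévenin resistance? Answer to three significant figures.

Loading drop = R_th/(R_th + R_L) ≤ 0.0550, so R_th ≤ R_L · ε/(1−ε) = 6.80 kΩ × 0.0550/0.9450 = 396 Ω.
(Any R1, R2 with R2/(R1+R2) = 0.796 and R1‖R2 ≤ 396 Ω will meet the spec.)

R_th ≤ 396 Ω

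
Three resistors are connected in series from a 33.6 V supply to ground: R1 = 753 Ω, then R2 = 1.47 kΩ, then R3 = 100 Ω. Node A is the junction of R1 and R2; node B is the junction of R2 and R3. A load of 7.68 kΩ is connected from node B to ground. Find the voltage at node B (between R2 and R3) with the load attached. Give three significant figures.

At node B, R3 is in parallel with the load: R3‖R_L = 98.71 Ω.
Below node A the resistance is R2 + (R3‖R_L) = 1569 Ω, so V_A = 33.6 × 1569/2322 = 22.70 V.
Then V_B = V_A × (R3‖R_L)/(R2 + R3‖R_L) = 22.70 × 98.71/1569 = 1.43 V.

V ≈ 1.43 V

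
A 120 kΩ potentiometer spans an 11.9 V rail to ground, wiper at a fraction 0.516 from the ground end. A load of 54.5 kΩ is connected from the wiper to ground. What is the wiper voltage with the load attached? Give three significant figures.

The wiper splits the pot into (1−α)R = 58.08 kΩ above and αR = 61.92 kΩ below.
Lower section ‖ load = 28.99 kΩ.
V_wiper = 11.9 × 28.99/(58.08 + 28.99) = 3.96 V.

V ≈ 3.96 V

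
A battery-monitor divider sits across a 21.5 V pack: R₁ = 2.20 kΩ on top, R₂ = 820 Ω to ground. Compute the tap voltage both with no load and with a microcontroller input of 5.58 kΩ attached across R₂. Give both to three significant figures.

Open-circuit: V = 21.5 × 820/(2200 + 820) = 5.84 V.
With the load, R₂ becomes R₂‖R_L = 714.9 Ω, so V = 21.5 × 714.9/2915 = 5.27 V.

Unloaded: 5.84 V; loaded: 5.27 V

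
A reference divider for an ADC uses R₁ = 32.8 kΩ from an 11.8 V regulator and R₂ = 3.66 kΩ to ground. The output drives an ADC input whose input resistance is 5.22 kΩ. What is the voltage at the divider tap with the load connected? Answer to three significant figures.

The load sits in parallel with R₂: R₂‖R_L = (3.66 × 5.22) / (3.66 + 5.22) = 2.151 kΩ.
V_out = 11.8 × 2.151 / (32.8 + 2.151) = 11.8 × 2.151/34.95 = 0.726 V.
(Unloaded it would have been 1.18 V.)

V_out ≈ 0.726 V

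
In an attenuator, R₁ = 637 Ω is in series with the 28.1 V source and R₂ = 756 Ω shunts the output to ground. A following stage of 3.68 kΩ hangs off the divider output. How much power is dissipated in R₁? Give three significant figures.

P ≈ 315 mW

Total resistance from the source is R₁ + (R₂‖R_L) = 1264 Ω, so I = 28.1/1264 Ω = 22.23 mA.
P = I²·R₁ = (22.23 mA)² × 637 Ω = 315 mW.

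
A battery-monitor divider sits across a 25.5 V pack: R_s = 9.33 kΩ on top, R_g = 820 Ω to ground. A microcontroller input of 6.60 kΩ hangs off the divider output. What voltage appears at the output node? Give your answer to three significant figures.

V_out ≈ 1.85 V

The load sits in parallel with R_g: R_g‖R_L = (820 × 6600) / (820 + 6600) = 729.4 Ω.
V_out = 25.5 × 729.4 / (9330 + 729.4) = 25.5 × 729.4/10060 = 1.85 V.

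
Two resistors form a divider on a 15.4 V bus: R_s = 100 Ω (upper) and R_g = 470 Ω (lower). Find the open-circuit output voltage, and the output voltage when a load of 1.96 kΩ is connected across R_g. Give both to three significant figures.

Open-circuit: V = 15.4 × 470/(100 + 470) = 12.7 V.
With the load, R_g becomes R_g‖R_L = 379.1 Ω, so V = 15.4 × 379.1/479.1 = 12.2 V.

Unloaded: 12.7 V; loaded: 12.2 V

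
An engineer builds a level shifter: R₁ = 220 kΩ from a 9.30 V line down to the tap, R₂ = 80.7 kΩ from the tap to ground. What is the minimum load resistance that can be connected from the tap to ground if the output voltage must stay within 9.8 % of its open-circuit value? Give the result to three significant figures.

Output resistance R_th = R₁‖R₂ = (220 × 80.7)/300.7 = 59.04 kΩ.
The fractional drop is R_th/(R_th + R_L); requiring this ≤ 0.0980 gives R_L ≥ R_th(1/0.0980 − 1) = 59.04 × 9.204 = 543 kΩ.

R_L(min) ≈ 543 kΩ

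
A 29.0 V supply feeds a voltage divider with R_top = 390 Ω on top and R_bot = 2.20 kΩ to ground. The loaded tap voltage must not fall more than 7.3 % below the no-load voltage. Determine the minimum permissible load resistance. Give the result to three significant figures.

Output resistance R_th = R_top‖R_bot = (390 × 2200)/2590 = 331.3 Ω.
The fractional drop is R_th/(R_th + R_L); requiring this ≤ 0.0730 gives R_L ≥ R_th(1/0.0730 − 1) = 331.3 × 12.70 = 4.21 kΩ.

R_L(min) ≈ 4.21 kΩ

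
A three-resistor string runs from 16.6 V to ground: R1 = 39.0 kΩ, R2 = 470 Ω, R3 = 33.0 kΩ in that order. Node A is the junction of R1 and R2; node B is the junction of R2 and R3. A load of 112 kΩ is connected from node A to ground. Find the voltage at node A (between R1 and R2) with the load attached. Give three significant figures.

V ≈ 6.60 V

Below node A the series string R2+R3 = 33470 Ω sits in parallel with the 112000 Ω load: 25770 Ω.
V_A = 16.6 × 25770/(39000 + 25770) = 6.60 V.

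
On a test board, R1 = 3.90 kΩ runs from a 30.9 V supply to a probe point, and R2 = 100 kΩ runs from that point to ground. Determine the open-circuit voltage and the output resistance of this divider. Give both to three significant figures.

V_th = 29.7 V, R_th = 3.75 kΩ

V_th is the open-circuit tap voltage: 30.9 × 100/(3.90 + 100) = 29.7 V.
With the supply zeroed, R1 and R2 appear in parallel from the tap: R_th = R1‖R2 = (3.90 × 100)/103.9 = 3.75 kΩ.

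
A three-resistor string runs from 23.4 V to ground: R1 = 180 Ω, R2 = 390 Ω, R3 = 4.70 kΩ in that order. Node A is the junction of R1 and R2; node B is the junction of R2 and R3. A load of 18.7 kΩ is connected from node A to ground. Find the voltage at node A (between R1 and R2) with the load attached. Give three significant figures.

Below node A the series string R2+R3 = 5090 Ω sits in parallel with the 18700 Ω load: 4001 Ω.
V_A = 23.4 × 4001/(180 + 4001) = 22.4 V.

V ≈ 22.4 V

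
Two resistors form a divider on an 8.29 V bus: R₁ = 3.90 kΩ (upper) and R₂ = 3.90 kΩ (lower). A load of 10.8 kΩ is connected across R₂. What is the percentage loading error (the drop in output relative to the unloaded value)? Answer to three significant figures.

The divider's output (Thévenin) resistance is R₁‖R₂ = 1.950 kΩ.
Fractional drop under load = R_th/(R_th + R_L) = 1.950 / (1.950 + 10.8) = 0.1529.
So the output falls by 15.3 %.

15.3 %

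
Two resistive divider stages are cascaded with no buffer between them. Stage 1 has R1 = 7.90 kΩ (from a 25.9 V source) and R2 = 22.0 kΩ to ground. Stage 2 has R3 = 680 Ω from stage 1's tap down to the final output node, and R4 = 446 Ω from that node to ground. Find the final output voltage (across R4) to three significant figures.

Stage 2 presents R3+R4 = 1126 Ω as a load on stage 1's tap.
Stage 1's lower leg becomes R2‖(R3+R4) = 1071 Ω, so V_mid = 25.9 × 1071/8971 = 3.093 V.
Stage 2 is itself unloaded: V_out = V_mid × R4/(R3+R4) = 3.093 × 446/1126 = 1.22 V.

V_out ≈ 1.22 V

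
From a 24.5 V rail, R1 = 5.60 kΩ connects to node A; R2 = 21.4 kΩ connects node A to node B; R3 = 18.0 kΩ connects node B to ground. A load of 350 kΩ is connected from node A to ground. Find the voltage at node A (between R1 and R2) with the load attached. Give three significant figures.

V ≈ 21.2 V

Below node A the series string R2+R3 = 39.40 kΩ sits in parallel with the 350 kΩ load: 35.41 kΩ.
V_A = 24.5 × 35.41/(5.60 + 35.41) = 21.2 V.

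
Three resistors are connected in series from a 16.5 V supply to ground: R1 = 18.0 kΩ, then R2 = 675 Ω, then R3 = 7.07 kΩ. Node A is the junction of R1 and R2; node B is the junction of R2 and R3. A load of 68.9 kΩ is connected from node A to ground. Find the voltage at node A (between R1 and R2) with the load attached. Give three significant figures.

Below node A the series string R2+R3 = 7745 Ω sits in parallel with the 68900 Ω load: 6962 Ω.
V_A = 16.5 × 6962/(18000 + 6962) = 4.60 V.

V ≈ 4.60 V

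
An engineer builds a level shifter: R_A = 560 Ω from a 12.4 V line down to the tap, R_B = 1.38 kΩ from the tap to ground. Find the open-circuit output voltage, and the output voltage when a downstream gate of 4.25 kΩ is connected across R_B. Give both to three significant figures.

Open-circuit: V = 12.4 × 1380/(560 + 1380) = 8.82 V.
With the load, R_B becomes R_B‖R_L = 1042 Ω, so V = 12.4 × 1042/1602 = 8.06 V.

Unloaded: 8.82 V; loaded: 8.06 V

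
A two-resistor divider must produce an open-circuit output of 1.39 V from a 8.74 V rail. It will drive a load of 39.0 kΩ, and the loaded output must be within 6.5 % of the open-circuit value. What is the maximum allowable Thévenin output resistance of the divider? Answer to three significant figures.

Loading drop = R_th/(R_th + R_L) ≤ 0.0650, so R_th ≤ R_L · ε/(1−ε) = 39.0 kΩ × 0.0650/0.9350 = 2.71 kΩ.

R_th ≤ 2.71 kΩ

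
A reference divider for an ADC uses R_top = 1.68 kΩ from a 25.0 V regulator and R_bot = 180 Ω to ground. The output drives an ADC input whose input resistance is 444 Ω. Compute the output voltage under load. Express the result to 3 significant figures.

The load sits in parallel with R_bot: R_bot‖R_L = (180 × 444) / (180 + 444) = 128.1 Ω.
V_out = 25.0 × 128.1 / (1680 + 128.1) = 25.0 × 128.1/1808 = 1.77 V.
(Unloaded it would have been 2.42 V.)

V_out ≈ 1.77 V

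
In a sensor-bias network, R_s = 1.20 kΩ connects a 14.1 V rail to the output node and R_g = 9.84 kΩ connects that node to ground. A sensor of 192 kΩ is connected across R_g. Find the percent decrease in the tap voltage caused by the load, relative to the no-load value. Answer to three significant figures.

0.554 %

The divider's output (Thévenin) resistance is R_s‖R_g = 1.070 kΩ.
Fractional drop under load = R_th/(R_th + R_L) = 1.070 / (1.070 + 192) = 0.005540.
So the output falls by 0.554 %.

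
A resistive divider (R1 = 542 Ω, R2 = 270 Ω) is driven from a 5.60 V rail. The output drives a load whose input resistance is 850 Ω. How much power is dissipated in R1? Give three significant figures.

P ≈ 30.5 mW

Total resistance from the source is R1 + (R2‖R_L) = 746.9 Ω, so I = 5.60/746.9 Ω = 7.498 mA.
P = I²·R1 = (7.498 mA)² × 542 Ω = 30.5 mW.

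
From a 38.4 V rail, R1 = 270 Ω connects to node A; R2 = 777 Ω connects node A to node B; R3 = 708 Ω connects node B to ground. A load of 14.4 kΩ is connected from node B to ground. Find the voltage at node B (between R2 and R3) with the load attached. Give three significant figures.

V ≈ 15.0 V

At node B, R3 is in parallel with the load: R3‖R_L = 674.8 Ω.
Below node A the resistance is R2 + (R3‖R_L) = 1452 Ω, so V_A = 38.4 × 1452/1722 = 32.38 V.
Then V_B = V_A × (R3‖R_L)/(R2 + R3‖R_L) = 32.38 × 674.8/1452 = 15.0 V.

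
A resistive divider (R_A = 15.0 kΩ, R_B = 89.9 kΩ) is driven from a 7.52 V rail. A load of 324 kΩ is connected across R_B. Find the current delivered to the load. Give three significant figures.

I_L ≈ 0.0191 mA

R_B‖R_L = 70.37 kΩ; V_out = 7.52 × 70.37/85.37 = 6.199 V.
I_L = V_out / R_L = 6.199 / 324 kΩ = 0.0191 mA.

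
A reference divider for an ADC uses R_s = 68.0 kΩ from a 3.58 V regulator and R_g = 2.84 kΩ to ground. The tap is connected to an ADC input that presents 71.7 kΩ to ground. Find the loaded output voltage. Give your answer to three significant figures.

V_out ≈ 0.138 V

The load sits in parallel with R_g: R_g‖R_L = (2.84 × 71.7) / (2.84 + 71.7) = 2.732 kΩ.
V_out = 3.58 × 2.732 / (68.0 + 2.732) = 3.58 × 2.732/70.73 = 0.138 V.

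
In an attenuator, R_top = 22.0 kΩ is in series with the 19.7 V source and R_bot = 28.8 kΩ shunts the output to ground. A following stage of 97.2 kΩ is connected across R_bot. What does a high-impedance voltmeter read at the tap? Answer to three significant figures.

V_out ≈ 9.90 V

The load sits in parallel with R_bot: R_bot‖R_L = (28.8 × 97.2) / (28.8 + 97.2) = 22.22 kΩ.
V_out = 19.7 × 22.22 / (22.0 + 22.22) = 19.7 × 22.22/44.22 = 9.90 V.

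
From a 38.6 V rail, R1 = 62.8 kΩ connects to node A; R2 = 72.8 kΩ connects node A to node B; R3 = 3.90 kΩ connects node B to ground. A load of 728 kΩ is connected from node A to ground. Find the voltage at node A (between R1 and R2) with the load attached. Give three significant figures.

V ≈ 20.3 V

Below node A the series string R2+R3 = 76.70 kΩ sits in parallel with the 728 kΩ load: 69.39 kΩ.
V_A = 38.6 × 69.39/(62.8 + 69.39) = 20.3 V.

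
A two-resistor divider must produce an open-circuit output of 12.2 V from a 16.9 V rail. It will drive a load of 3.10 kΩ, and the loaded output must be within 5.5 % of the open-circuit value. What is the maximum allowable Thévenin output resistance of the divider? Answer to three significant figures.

Loading drop = R_th/(R_th + R_L) ≤ 0.0550, so R_th ≤ R_L · ε/(1−ε) = 3.10 kΩ × 0.0550/0.9450 = 180 Ω.
(Any R1, R2 with R2/(R1+R2) = 0.722 and R1‖R2 ≤ 180 Ω will meet the spec.)

R_th ≤ 180 Ω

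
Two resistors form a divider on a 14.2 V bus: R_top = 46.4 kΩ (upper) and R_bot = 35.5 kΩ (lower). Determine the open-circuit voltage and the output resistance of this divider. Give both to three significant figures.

V_th = 6.16 V, R_th = 20.1 kΩ

V_th is the open-circuit tap voltage: 14.2 × 35.5/(46.4 + 35.5) = 6.16 V.
With the supply zeroed, R_top and R_bot appear in parallel from the tap: R_th = R_top‖R_bot = (46.4 × 35.5)/81.90 = 20.1 kΩ.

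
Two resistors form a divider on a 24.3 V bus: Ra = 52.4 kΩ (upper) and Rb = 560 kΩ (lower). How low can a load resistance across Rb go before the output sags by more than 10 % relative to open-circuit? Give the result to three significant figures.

Output resistance R_th = Ra‖Rb = (52.4 × 560)/612.4 = 47.92 kΩ.
The fractional drop is R_th/(R_th + R_L); requiring this ≤ 0.100 gives R_L ≥ R_th(1/0.100 − 1) = 47.92 × 9.000 = 431 kΩ.

R_L(min) ≈ 431 kΩ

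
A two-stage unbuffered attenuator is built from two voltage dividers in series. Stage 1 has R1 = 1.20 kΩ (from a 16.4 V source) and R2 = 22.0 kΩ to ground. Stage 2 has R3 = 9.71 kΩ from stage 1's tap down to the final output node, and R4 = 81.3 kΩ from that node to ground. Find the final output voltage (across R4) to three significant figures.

Stage 2 presents R3+R4 = 91.01 kΩ as a load on stage 1's tap.
Stage 1's lower leg becomes R2‖(R3+R4) = 17.72 kΩ, so V_mid = 16.4 × 17.72/18.92 = 15.36 V.
Stage 2 is itself unloaded: V_out = V_mid × R4/(R3+R4) = 15.36 × 81.3/91.01 = 13.7 V.

V_out ≈ 13.7 V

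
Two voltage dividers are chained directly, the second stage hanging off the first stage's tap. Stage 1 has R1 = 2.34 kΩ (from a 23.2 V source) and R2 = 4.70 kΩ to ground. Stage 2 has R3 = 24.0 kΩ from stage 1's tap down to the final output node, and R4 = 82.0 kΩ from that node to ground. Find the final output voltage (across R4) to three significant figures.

Stage 2 presents R3+R4 = 106.0 kΩ as a load on stage 1's tap.
Stage 1's lower leg becomes R2‖(R3+R4) = 4.500 kΩ, so V_mid = 23.2 × 4.500/6.840 = 15.26 V.
Stage 2 is itself unloaded: V_out = V_mid × R4/(R3+R4) = 15.26 × 82.0/106.0 = 11.8 V.

V_out ≈ 11.8 V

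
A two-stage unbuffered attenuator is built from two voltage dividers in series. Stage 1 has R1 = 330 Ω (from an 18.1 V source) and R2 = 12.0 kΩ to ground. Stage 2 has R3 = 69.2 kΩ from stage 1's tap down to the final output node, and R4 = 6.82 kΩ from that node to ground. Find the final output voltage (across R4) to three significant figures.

Stage 2 presents R3+R4 = 76020 Ω as a load on stage 1's tap.
Stage 1's lower leg becomes R2‖(R3+R4) = 10360 Ω, so V_mid = 18.1 × 10360/10690 = 17.54 V.
Stage 2 is itself unloaded: V_out = V_mid × R4/(R3+R4) = 17.54 × 6820/76020 = 1.57 V.

V_out ≈ 1.57 V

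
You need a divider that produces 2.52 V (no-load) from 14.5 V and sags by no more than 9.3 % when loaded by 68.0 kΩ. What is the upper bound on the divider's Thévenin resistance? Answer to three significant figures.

Loading drop = R_th/(R_th + R_L) ≤ 0.0930, so R_th ≤ R_L · ε/(1−ε) = 68.0 kΩ × 0.0930/0.9070 = 6.97 kΩ.

R_th ≤ 6.97 kΩ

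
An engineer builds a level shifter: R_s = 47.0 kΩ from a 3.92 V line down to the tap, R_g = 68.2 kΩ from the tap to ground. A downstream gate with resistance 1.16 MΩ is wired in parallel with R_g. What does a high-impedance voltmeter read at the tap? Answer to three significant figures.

The load sits in parallel with R_g: R_g‖R_L = (68.2 × 1160) / (68.2 + 1160) = 64.41 kΩ.
V_out = 3.92 × 64.41 / (47.0 + 64.41) = 3.92 × 64.41/111.4 = 2.27 V.

V_out ≈ 2.27 V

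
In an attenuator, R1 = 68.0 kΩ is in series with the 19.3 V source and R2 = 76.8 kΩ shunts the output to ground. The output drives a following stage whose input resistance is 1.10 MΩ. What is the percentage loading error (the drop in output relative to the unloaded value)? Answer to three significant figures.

The divider's output (Thévenin) resistance is R1‖R2 = 36.07 kΩ.
Fractional drop under load = R_th/(R_th + R_L) = 36.07 / (36.07 + 1100) = 0.03175.
So the output falls by 3.17 %.

3.17 %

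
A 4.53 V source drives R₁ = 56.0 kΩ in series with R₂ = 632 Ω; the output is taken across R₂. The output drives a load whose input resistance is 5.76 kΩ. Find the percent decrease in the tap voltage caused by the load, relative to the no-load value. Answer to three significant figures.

9.79 %

The divider's output (Thévenin) resistance is R₁‖R₂ = 624.9 Ω.
Fractional drop under load = R_th/(R_th + R_L) = 624.9 / (624.9 + 5760) = 0.09788.
So the output falls by 9.79 %.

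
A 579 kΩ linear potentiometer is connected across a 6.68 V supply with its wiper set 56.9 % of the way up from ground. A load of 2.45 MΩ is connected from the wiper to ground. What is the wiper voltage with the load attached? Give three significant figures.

The wiper splits the pot into (1−α)R = 249.5 kΩ above and αR = 329.5 kΩ below.
Lower section ‖ load = 290.4 kΩ.
V_wiper = 6.68 × 290.4/(249.5 + 290.4) = 3.59 V.

V ≈ 3.59 V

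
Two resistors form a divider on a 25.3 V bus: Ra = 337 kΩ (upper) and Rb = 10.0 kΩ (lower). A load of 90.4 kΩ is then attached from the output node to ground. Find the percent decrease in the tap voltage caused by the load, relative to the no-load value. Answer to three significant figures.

Unloaded V = 25.3 × 10.0/347.0 = 0.72911 V.
Loaded: Rb‖R_L = 9.004 kΩ, giving V = 25.3 × 9.004/346.0 = 0.65838 V.
Drop = (0.72911 − 0.65838) / 0.72911 = 9.70 %.

9.70 %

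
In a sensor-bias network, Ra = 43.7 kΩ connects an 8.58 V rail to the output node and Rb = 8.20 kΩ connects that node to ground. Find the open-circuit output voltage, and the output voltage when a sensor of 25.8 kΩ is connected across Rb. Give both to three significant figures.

Open-circuit: V = 8.58 × 8.20/(43.7 + 8.20) = 1.36 V.
With the load, Rb becomes Rb‖R_L = 6.222 kΩ, so V = 8.58 × 6.222/49.92 = 1.07 V.

Unloaded: 1.36 V; loaded: 1.07 V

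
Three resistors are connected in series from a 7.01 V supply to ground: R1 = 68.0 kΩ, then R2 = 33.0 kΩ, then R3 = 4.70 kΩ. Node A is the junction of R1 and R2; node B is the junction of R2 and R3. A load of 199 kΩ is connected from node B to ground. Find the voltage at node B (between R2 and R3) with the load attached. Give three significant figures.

At node B, R3 is in parallel with the load: R3‖R_L = 4.592 kΩ.
Below node A the resistance is R2 + (R3‖R_L) = 37.59 kΩ, so V_A = 7.01 × 37.59/105.6 = 2.496 V.
Then V_B = V_A × (R3‖R_L)/(R2 + R3‖R_L) = 2.496 × 4.592/37.59 = 0.305 V.

V ≈ 0.305 V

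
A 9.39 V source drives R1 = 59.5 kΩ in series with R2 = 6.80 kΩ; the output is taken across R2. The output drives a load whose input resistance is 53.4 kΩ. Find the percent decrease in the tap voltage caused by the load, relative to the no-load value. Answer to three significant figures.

Unloaded V = 9.39 × 6.80/66.30 = 0.96308 V.
Loaded: R2‖R_L = 6.032 kΩ, giving V = 9.39 × 6.032/65.53 = 0.86430 V.
Drop = (0.96308 − 0.86430) / 0.96308 = 10.3 %.

10.3 %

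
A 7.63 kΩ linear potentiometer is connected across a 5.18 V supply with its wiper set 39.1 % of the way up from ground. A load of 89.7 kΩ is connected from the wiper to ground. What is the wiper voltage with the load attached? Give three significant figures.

V ≈ 1.99 V

The wiper splits the pot into (1−α)R = 4.647 kΩ above and αR = 2.983 kΩ below.
Lower section ‖ load = 2.887 kΩ.
V_wiper = 5.18 × 2.887/(4.647 + 2.887) = 1.99 V.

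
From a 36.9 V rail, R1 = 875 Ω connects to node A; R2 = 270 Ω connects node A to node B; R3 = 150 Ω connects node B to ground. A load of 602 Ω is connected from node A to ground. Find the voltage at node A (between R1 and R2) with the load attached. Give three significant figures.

Below node A the series string R2+R3 = 420.0 Ω sits in parallel with the 602 Ω load: 247.4 Ω.
V_A = 36.9 × 247.4/(875 + 247.4) = 8.13 V.

V ≈ 8.13 V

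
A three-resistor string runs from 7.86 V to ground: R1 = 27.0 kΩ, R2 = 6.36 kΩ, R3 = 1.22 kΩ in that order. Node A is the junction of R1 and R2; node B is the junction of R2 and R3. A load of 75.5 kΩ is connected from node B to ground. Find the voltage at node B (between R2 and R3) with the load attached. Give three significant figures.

At node B, R3 is in parallel with the load: R3‖R_L = 1.201 kΩ.
Below node A the resistance is R2 + (R3‖R_L) = 7.561 kΩ, so V_A = 7.86 × 7.561/34.56 = 1.719 V.
Then V_B = V_A × (R3‖R_L)/(R2 + R3‖R_L) = 1.719 × 1.201/7.561 = 0.273 V.

V ≈ 0.273 V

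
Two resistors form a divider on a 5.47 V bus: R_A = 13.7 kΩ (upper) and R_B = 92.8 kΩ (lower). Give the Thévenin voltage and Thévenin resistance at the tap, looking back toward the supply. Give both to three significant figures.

V_th = 4.77 V, R_th = 11.9 kΩ

V_th is the open-circuit tap voltage: 5.47 × 92.8/(13.7 + 92.8) = 4.77 V.
With the supply zeroed, R_A and R_B appear in parallel from the tap: R_th = R_A‖R_B = (13.7 × 92.8)/106.5 = 11.9 kΩ.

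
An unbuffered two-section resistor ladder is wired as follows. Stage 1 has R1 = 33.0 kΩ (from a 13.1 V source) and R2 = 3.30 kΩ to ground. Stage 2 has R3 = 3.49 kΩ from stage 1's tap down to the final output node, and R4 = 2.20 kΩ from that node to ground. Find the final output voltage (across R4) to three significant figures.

Stage 2 presents R3+R4 = 5.690 kΩ as a load on stage 1's tap.
Stage 1's lower leg becomes R2‖(R3+R4) = 2.089 kΩ, so V_mid = 13.1 × 2.089/35.09 = 0.7798 V.
Stage 2 is itself unloaded: V_out = V_mid × R4/(R3+R4) = 0.7798 × 2.20/5.690 = 0.301 V.

V_out ≈ 0.301 V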